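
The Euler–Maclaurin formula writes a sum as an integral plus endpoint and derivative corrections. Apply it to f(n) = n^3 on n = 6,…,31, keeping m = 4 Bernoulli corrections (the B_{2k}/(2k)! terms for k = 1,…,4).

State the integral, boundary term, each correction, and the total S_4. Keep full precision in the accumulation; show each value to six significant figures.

S_4 ≈ 245791

Integral: ∫_6^31 x^3 dx = 230556.
Endpoint term: (f(6) + f(31))/2 = (216.000 + 29791.0)/2 = 15003.5.
Running total after boundary: 245560.
Order-1 term: 1/12 · (2883.00 − 108.000) = 231.250.
Partial sum through k=1: 245791.
Order-2 term: −1/720 · (6.00000 − 6.00000) = 0.00000.
Partial sum through k=2: 245791.
Order-3 term: 1/30240 · (0.00000 − 0.00000) = 0.00000.
Partial sum through k=3: 245791.
Order-4 term: −1/1209600 · (0.00000 − 0.00000) = 0.00000.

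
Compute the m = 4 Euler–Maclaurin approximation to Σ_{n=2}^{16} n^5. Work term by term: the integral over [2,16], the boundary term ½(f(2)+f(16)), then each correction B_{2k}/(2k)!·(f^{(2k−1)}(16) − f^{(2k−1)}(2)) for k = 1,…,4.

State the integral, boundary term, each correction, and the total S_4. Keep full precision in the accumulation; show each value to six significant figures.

S_4 ≈ 3.34778e+06

Integral: ∫_2^16 x^5 dx = 2.79619e+06.
Endpoint term: (f(2) + f(16))/2 = (32.0000 + 1.04858e+06)/2 = 524304.
Running total after boundary: 3.32050e+06.
Correction k=1: B_{2}/2! · (f^{(1)}(16) − f^{(1)}(2)) = 1/12 · (327680 − 80.0000) = 27300.0.
After k=1: 3.34780e+06.
Correction k=2: B_{4}/4! · (f^{(3)}(16) − f^{(3)}(2)) = −1/720 · (15360.0 − 240.000) = -21.0000.
After k=2: 3.34778e+06.
Correction k=3: B_{6}/6! · (f^{(5)}(16) − f^{(5)}(2)) = 1/30240 · (120.000 − 120.000) = 0.00000.
After k=3: 3.34778e+06.
Correction k=4: B_{8}/8! · (f^{(7)}(16) − f^{(7)}(2)) = −1/1209600 · (0.00000 − 0.00000) = 0.00000.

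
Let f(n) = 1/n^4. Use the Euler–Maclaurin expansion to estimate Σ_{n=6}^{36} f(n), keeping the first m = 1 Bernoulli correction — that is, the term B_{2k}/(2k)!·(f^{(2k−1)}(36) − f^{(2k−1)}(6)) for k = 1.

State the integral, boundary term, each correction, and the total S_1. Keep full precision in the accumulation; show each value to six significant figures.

S_1 ≈ 0.00196503

∫_6^36 1/x^4 dx evaluates to 0.00153607.
Boundary: ½(f(6) + f(36)) = ½(0.000771605 + 5.95374e-07) = 0.000386100.
Running total after boundary: 0.00192217.
k=1: B_{2}/(2)! × [f^{(1)}(36) − f^{(1)}(6)] = 1/12 × (-6.61527e-08 − (-0.000514403)) = 4.28614e-05.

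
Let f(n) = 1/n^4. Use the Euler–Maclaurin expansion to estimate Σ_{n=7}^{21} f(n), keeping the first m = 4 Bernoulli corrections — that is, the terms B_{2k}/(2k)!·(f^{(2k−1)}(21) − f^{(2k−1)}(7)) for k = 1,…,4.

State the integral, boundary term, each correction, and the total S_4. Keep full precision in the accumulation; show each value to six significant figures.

∫_7^21 1/x^4 dx evaluates to 0.000935824.
½[f(7) + f(21)] = ½[0.000416493 + 5.14189e-06] = 0.000210818.
Integral + boundary = 0.00114664.
Order-1 term: 1/12 · (-9.79408e-07 − (-0.000237996)) = 1.97514e-05.
Running total after k=1: 0.00116639.
Order-2 term: −1/720 · (-6.66264e-08 − (-0.000145712)) = -2.02285e-07.
Running total after k=2: 0.00116619.
Order-3 term: 1/30240 · (-8.46049e-09 − (-0.000166528)) = 5.50659e-09.
Running total after k=3: 0.00116620.
Order-4 term: −1/1209600 · (-1.72663e-09 − (-0.000305868)) = -2.52865e-10.

S_4 ≈ 0.00116620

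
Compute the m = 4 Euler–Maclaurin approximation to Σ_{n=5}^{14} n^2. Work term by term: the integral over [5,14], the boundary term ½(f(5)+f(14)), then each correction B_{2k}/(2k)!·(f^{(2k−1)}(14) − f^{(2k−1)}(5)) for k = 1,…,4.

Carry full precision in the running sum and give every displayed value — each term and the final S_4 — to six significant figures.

S_4 ≈ 985.000

Integral: ∫_5^14 x^2 dx = 873.000.
Endpoint term: (f(5) + f(14))/2 = (25.0000 + 196.000)/2 = 110.500.
Integral + boundary = 983.500.
k=1: B_{2}/(2)! × [f^{(1)}(14) − f^{(1)}(5)] = 1/12 × (28.0000 − 10.0000) = 1.50000.
Running total after k=1: 985.000.
k=2: B_{4}/(4)! × [f^{(3)}(14) − f^{(3)}(5)] = −1/720 × (0.00000 − 0.00000) = 0.00000.
Running total after k=2: 985.000.
k=3: B_{6}/(6)! × [f^{(5)}(14) − f^{(5)}(5)] = 1/30240 × (0.00000 − 0.00000) = 0.00000.
Running total after k=3: 985.000.
k=4: B_{8}/(8)! × [f^{(7)}(14) − f^{(7)}(5)] = −1/1209600 × (0.00000 − 0.00000) = 0.00000.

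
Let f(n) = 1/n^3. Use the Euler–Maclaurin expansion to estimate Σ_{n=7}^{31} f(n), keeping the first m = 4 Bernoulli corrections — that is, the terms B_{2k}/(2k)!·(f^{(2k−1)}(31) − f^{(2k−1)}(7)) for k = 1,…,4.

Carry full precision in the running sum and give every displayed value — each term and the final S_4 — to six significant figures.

The integral term ∫_7^31 1/x^3 dx = 0.00968379.
½[f(7) + f(31)] = ½[0.00291545 + 3.35672e-05] = 0.00147451.
So far: 0.0111583.
Correction k=1: B_{2}/2! · (f^{(1)}(31) − f^{(1)}(7)) = 1/12 · (-3.24844e-06 − (-0.00124948)) = 0.000103853.
After k=1: 0.0112622.
Correction k=2: B_{4}/4! · (f^{(3)}(31) − f^{(3)}(7)) = −1/720 · (-6.76054e-08 − (-0.000509992)) = -7.08228e-07.
After k=2: 0.0112614.
Correction k=3: B_{6}/6! · (f^{(5)}(31) − f^{(5)}(7)) = 1/30240 · (-2.95466e-09 − (-0.000437136)) = 1.44554e-08.
After k=3: 0.0112615.
Correction k=4: B_{8}/8! · (f^{(7)}(31) − f^{(7)}(7)) = −1/1209600 · (-2.21369e-10 − (-0.000642322)) = -5.31020e-10.

S_4 ≈ 0.0112615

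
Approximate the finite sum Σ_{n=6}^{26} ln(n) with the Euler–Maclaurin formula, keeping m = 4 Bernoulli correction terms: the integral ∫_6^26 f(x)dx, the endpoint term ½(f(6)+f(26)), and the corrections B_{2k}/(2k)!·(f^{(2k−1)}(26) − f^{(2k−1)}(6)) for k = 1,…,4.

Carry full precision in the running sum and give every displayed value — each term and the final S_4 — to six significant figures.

The integral term ∫_6^26 ln(x) dx = 53.9600.
½[f(6) + f(26)] = ½[1.79176 + 3.25810] = 2.52493.
Integral + boundary = 56.4849.
k=1: B_{2}/(2)! × [f^{(1)}(26) − f^{(1)}(6)] = 1/12 × (0.0384615 − 0.166667) = -0.0106838.
Partial sum through k=1: 56.4742.
k=2: B_{4}/(4)! × [f^{(3)}(26) − f^{(3)}(6)] = −1/720 × (0.000113792 − 0.00925926) = 1.27020e-05.
Partial sum through k=2: 56.4742.
k=3: B_{6}/(6)! × [f^{(5)}(26) − f^{(5)}(6)] = 1/30240 × (2.01997e-06 − 0.00308642) = -1.01997e-07.
Partial sum through k=3: 56.4742.
k=4: B_{8}/(8)! × [f^{(7)}(26) − f^{(7)}(6)] = −1/1209600 × (8.96436e-08 − 0.00257202) = 2.12626e-09.

S_4 ≈ 56.4742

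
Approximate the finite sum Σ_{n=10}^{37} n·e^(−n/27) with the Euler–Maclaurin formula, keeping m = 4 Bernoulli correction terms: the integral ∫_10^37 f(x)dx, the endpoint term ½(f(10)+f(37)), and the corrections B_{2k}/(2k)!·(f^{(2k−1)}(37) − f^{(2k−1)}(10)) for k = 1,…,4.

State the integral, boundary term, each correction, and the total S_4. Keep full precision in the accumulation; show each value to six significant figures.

Integral: ∫_10^37 x·e^(−x/27) dx = 250.854.
Boundary: ½(f(10) + f(37)) = ½(6.90479 + 9.39848) = 8.15163.
Running total after boundary: 259.005.
k=1: B_{2}/(2)! × [f^{(1)}(37) − f^{(1)}(10)] = 1/12 × (-0.0940788 − 0.434746) = -0.0440687.
Partial sum through k=1: 258.961.
k=2: B_{4}/(4)! × [f^{(3)}(37) − f^{(3)}(10)] = −1/720 × (0.000567828 − 0.00249068) = 2.67062e-06.
Partial sum through k=2: 258.961.
k=3: B_{6}/(6)! × [f^{(5)}(37) − f^{(5)}(10)] = 1/30240 × (1.73485e-06 − 6.01508e-06) = -1.41542e-10.
Partial sum through k=3: 258.961.
k=4: B_{8}/(8)! × [f^{(7)}(37) − f^{(7)}(10)] = −1/1209600 × (3.69108e-09 − 1.18156e-08) = 6.71673e-15.

S_4 ≈ 258.961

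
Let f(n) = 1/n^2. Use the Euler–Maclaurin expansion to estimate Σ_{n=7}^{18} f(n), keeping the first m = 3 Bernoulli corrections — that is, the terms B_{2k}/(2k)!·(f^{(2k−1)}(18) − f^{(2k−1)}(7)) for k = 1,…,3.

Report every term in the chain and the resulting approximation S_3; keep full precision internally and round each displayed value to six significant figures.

S_3 ≈ 0.0995043

∫_7^18 1/x^2 dx evaluates to 0.0873016.
Endpoint term: (f(7) + f(18))/2 = (0.0204082 + 0.00308642)/2 = 0.0117473.
Running total after boundary: 0.0990489.
k=1: B_{2}/(2)! × [f^{(1)}(18) − f^{(1)}(7)] = 1/12 × (-0.000342936 − (-0.00583090)) = 0.000457331.
After k=1: 0.0995062.
k=2: B_{4}/(4)! × [f^{(3)}(18) − f^{(3)}(7)] = −1/720 × (-1.27013e-05 − (-0.00142798)) = -1.96566e-06.
After k=2: 0.0995042.
k=3: B_{6}/(6)! × [f^{(5)}(18) − f^{(5)}(7)] = 1/30240 × (-1.17605e-06 − (-0.000874271)) = 2.88722e-08.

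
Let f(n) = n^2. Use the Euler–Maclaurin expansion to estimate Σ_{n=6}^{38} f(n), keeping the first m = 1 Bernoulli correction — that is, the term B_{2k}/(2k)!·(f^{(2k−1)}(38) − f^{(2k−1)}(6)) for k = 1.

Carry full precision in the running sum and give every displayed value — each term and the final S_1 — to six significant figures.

The integral term ∫_6^38 x^2 dx = 18218.7.
Endpoint term: (f(6) + f(38))/2 = (36.0000 + 1444.00)/2 = 740.000.
Running total after boundary: 18958.7.
Correction k=1: B_{2}/2! · (f^{(1)}(38) − f^{(1)}(6)) = 1/12 · (76.0000 − 12.0000) = 5.33333.

S_1 ≈ 18964.0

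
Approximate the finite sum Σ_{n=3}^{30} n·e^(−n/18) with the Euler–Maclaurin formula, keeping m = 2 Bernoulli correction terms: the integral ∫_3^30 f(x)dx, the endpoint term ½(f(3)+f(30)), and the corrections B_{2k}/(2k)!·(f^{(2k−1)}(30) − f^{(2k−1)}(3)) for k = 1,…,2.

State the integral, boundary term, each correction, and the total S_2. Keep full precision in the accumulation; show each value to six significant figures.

S_2 ≈ 160.815

The integral term ∫_3^30 x·e^(−x/18) dx = 156.782.
Endpoint term: (f(3) + f(30))/2 = (2.53945 + 5.66627)/2 = 4.10286.
Integral + boundary = 160.884.
k=1: B_{2}/(2)! × [f^{(1)}(30) − f^{(1)}(3)] = 1/12 × (-0.125917 − 0.705401) = -0.0692765.
Running total after k=1: 160.815.
k=2: B_{4}/(4)! × [f^{(3)}(30) − f^{(3)}(3)] = −1/720 × (0.000777266 − 0.00740236) = 9.20152e-06.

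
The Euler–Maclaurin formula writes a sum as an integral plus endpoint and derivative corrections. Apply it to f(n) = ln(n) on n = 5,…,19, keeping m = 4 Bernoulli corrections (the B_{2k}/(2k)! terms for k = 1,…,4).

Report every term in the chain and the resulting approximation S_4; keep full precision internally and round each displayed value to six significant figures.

S_4 ≈ 36.1618

The integral term ∫_5^19 ln(x) dx = 33.8972.
½[f(5) + f(19)] = ½[1.60944 + 2.94444] = 2.27694.
Running total after boundary: 36.1741.
Correction k=1: B_{2}/2! · (f^{(1)}(19) − f^{(1)}(5)) = 1/12 · (0.0526316 − 0.200000) = -0.0122807.
After k=1: 36.1618.
Correction k=2: B_{4}/4! · (f^{(3)}(19) − f^{(3)}(5)) = −1/720 · (0.000291588 − 0.0160000) = 2.18172e-05.
After k=2: 36.1618.
Correction k=3: B_{6}/6! · (f^{(5)}(19) − f^{(5)}(5)) = 1/30240 · (9.69267e-06 − 0.00768000) = -2.53648e-07.
After k=3: 36.1618.
Correction k=4: B_{8}/8! · (f^{(7)}(19) − f^{(7)}(5)) = −1/1209600 · (8.05485e-07 − 0.00921600) = 7.61838e-09.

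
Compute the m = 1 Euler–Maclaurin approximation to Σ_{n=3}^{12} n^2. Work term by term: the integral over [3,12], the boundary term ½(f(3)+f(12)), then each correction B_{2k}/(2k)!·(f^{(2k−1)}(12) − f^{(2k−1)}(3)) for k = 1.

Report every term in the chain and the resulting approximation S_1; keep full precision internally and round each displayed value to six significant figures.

S_1 ≈ 645.000

The integral term ∫_3^12 x^2 dx = 567.000.
½[f(3) + f(12)] = ½[9.00000 + 144.000] = 76.5000.
Running total after boundary: 643.500.
Order-1 term: 1/12 · (24.0000 − 6.00000) = 1.50000.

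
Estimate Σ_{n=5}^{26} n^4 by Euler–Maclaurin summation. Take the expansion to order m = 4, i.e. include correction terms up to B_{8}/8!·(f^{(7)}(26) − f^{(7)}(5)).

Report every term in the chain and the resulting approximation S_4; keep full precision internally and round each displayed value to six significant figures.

∫_5^26 x^4 dx evaluates to 2.37565e+06.
Boundary: ½(f(5) + f(26)) = ½(625.000 + 456976) = 228800.
Running total after boundary: 2.60445e+06.
k=1: B_{2}/(2)! × [f^{(1)}(26) − f^{(1)}(5)] = 1/12 × (70304.0 − 500.000) = 5817.00.
After k=1: 2.61027e+06.
k=2: B_{4}/(4)! × [f^{(3)}(26) − f^{(3)}(5)] = −1/720 × (624.000 − 120.000) = -0.700000.
After k=2: 2.61027e+06.
k=3: B_{6}/(6)! × [f^{(5)}(26) − f^{(5)}(5)] = 1/30240 × (0.00000 − 0.00000) = 0.00000.
After k=3: 2.61027e+06.
k=4: B_{8}/(8)! × [f^{(7)}(26) − f^{(7)}(5)] = −1/1209600 × (0.00000 − 0.00000) = 0.00000.

S_4 ≈ 2.61027e+06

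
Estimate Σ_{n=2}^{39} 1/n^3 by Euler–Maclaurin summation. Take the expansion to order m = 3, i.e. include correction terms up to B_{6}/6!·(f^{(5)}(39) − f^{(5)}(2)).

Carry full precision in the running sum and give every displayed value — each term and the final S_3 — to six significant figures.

S_3 ≈ 0.201828

Integral: ∫_2^39 1/x^3 dx = 0.124671.
½[f(2) + f(39)] = ½[0.125000 + 1.68580e-05] = 0.0625084.
So far: 0.187180.
Order-1 term: 1/12 · (-1.29677e-06 − (-0.187500)) = 0.0156249.
Partial sum through k=1: 0.202805.
Order-2 term: −1/720 · (-1.70515e-08 − (-0.937500)) = -0.00130208.
Partial sum through k=2: 0.201503.
Order-3 term: 1/30240 · (-4.70851e-10 − (-9.84375)) = 0.000325521.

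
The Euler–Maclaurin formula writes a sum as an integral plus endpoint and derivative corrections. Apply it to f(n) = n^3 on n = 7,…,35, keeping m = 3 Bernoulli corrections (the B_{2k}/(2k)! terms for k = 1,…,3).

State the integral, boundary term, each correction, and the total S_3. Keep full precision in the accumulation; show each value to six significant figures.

∫_7^35 x^3 dx evaluates to 374556.
Boundary: ½(f(7) + f(35)) = ½(343.000 + 42875.0) = 21609.0.
So far: 396165.
Correction k=1: B_{2}/2! · (f^{(1)}(35) − f^{(1)}(7)) = 1/12 · (3675.00 − 147.000) = 294.000.
Running total after k=1: 396459.
Correction k=2: B_{4}/4! · (f^{(3)}(35) − f^{(3)}(7)) = −1/720 · (6.00000 − 6.00000) = 0.00000.
Running total after k=2: 396459.
Correction k=3: B_{6}/6! · (f^{(5)}(35) − f^{(5)}(7)) = 1/30240 · (0.00000 − 0.00000) = 0.00000.

S_3 ≈ 396459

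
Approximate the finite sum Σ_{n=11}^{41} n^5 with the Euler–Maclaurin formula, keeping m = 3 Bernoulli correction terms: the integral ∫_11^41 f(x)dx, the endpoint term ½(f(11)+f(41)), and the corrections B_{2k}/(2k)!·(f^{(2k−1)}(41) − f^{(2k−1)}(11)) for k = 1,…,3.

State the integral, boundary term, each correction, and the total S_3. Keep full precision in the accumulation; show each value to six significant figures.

The integral term ∫_11^41 x^5 dx = 7.91389e+08.
Boundary: ½(f(11) + f(41)) = ½(161051 + 1.15856e+08) = 5.80086e+07.
Integral + boundary = 8.49397e+08.
Correction k=1: B_{2}/2! · (f^{(1)}(41) − f^{(1)}(11)) = 1/12 · (1.41288e+07 − 73205.0) = 1.17130e+06.
After k=1: 8.50569e+08.
Correction k=2: B_{4}/4! · (f^{(3)}(41) − f^{(3)}(11)) = −1/720 · (100860 − 7260.00) = -130.000.
After k=2: 8.50569e+08.
Correction k=3: B_{6}/6! · (f^{(5)}(41) − f^{(5)}(11)) = 1/30240 · (120.000 − 120.000) = 0.00000.

S_3 ≈ 8.50569e+08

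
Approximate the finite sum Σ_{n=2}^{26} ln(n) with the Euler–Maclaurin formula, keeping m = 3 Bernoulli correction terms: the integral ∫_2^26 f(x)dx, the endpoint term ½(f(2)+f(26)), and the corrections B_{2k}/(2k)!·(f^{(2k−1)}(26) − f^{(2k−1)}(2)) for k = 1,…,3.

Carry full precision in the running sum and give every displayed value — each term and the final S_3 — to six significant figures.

The integral term ∫_2^26 ln(x) dx = 59.3242.
Boundary: ½(f(2) + f(26)) = ½(0.693147 + 3.25810) = 1.97562.
Running total after boundary: 61.2998.
k=1: B_{2}/(2)! × [f^{(1)}(26) − f^{(1)}(2)] = 1/12 × (0.0384615 − 0.500000) = -0.0384615.
Running total after k=1: 61.2614.
k=2: B_{4}/(4)! × [f^{(3)}(26) − f^{(3)}(2)] = −1/720 × (0.000113792 − 0.250000) = 0.000347064.
Running total after k=2: 61.2617.
k=3: B_{6}/(6)! × [f^{(5)}(26) − f^{(5)}(2)] = 1/30240 × (2.01997e-06 − 0.750000) = -2.48015e-05.

S_3 ≈ 61.2617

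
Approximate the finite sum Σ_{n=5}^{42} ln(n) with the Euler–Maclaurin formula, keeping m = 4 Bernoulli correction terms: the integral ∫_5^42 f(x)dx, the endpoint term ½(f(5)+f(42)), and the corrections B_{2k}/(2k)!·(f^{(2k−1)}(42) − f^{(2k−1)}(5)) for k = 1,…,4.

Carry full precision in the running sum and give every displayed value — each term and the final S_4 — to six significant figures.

S_4 ≈ 114.594

∫_5^42 ln(x) dx evaluates to 111.935.
Boundary: ½(f(5) + f(42)) = ½(1.60944 + 3.73767) = 2.67355.
So far: 114.608.
k=1: B_{2}/(2)! × [f^{(1)}(42) − f^{(1)}(5)] = 1/12 × (0.0238095 − 0.200000) = -0.0146825.
After k=1: 114.594.
k=2: B_{4}/(4)! × [f^{(3)}(42) − f^{(3)}(5)] = −1/720 × (2.69949e-05 − 0.0160000) = 2.21847e-05.
After k=2: 114.594.
k=3: B_{6}/(6)! × [f^{(5)}(42) − f^{(5)}(5)] = 1/30240 × (1.83639e-07 − 0.00768000) = -2.53962e-07.
After k=3: 114.594.
k=4: B_{8}/(8)! × [f^{(7)}(42) − f^{(7)}(5)] = −1/1209600 × (3.12311e-09 − 0.00921600) = 7.61905e-09.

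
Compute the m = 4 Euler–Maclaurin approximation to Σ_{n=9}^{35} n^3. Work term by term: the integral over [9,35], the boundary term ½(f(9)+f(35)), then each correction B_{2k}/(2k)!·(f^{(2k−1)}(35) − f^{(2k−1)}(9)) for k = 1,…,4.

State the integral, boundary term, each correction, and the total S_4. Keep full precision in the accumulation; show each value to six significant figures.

S_4 ≈ 395604

Integral: ∫_9^35 x^3 dx = 373516.
Endpoint term: (f(9) + f(35))/2 = (729.000 + 42875.0)/2 = 21802.0.
Running total after boundary: 395318.
Order-1 term: 1/12 · (3675.00 − 243.000) = 286.000.
Running total after k=1: 395604.
Order-2 term: −1/720 · (6.00000 − 6.00000) = 0.00000.
Running total after k=2: 395604.
Order-3 term: 1/30240 · (0.00000 − 0.00000) = 0.00000.
Running total after k=3: 395604.
Order-4 term: −1/1209600 · (0.00000 − 0.00000) = 0.00000.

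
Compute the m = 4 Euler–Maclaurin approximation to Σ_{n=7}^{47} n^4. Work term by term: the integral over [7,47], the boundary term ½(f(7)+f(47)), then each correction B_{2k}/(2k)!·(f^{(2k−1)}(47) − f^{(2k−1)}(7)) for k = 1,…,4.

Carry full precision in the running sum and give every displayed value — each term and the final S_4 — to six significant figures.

S_4 ≈ 4.83412e+07

∫_7^47 x^4 dx evaluates to 4.58656e+07.
Endpoint term: (f(7) + f(47))/2 = (2401.00 + 4.87968e+06)/2 = 2.44104e+06.
Integral + boundary = 4.83067e+07.
k=1: B_{2}/(2)! × [f^{(1)}(47) − f^{(1)}(7)] = 1/12 × (415292 − 1372.00) = 34493.3.
After k=1: 4.83412e+07.
k=2: B_{4}/(4)! × [f^{(3)}(47) − f^{(3)}(7)] = −1/720 × (1128.00 − 168.000) = -1.33333.
After k=2: 4.83412e+07.
k=3: B_{6}/(6)! × [f^{(5)}(47) − f^{(5)}(7)] = 1/30240 × (0.00000 − 0.00000) = 0.00000.
After k=3: 4.83412e+07.
k=4: B_{8}/(8)! × [f^{(7)}(47) − f^{(7)}(7)] = −1/1209600 × (0.00000 − 0.00000) = 0.00000.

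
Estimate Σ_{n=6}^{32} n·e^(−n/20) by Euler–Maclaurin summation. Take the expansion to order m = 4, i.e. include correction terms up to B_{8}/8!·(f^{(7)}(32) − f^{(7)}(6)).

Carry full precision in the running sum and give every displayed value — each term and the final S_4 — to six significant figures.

S_4 ≈ 180.653

Integral: ∫_6^32 x·e^(−x/20) dx = 175.253.
½[f(6) + f(32)] = ½[4.44491 + 6.46069] = 5.45280.
Running total after boundary: 180.706.
k=1: B_{2}/(2)! × [f^{(1)}(32) − f^{(1)}(6)] = 1/12 × (-0.121138 − 0.518573) = -0.0533092.
Running total after k=1: 180.653.
k=2: B_{4}/(4)! × [f^{(3)}(32) − f^{(3)}(6)] = −1/720 × (0.000706638 − 0.00500052) = 5.96373e-06.
Running total after k=2: 180.653.
k=3: B_{6}/(6)! × [f^{(5)}(32) − f^{(5)}(6)] = 1/30240 × (4.29030e-06 − 2.17615e-05) = -5.77752e-10.
Running total after k=3: 180.653.
k=4: B_{8}/(8)! × [f^{(7)}(32) − f^{(7)}(6)] = −1/1209600 × (1.70350e-08 − 7.75544e-08) = 5.00326e-14.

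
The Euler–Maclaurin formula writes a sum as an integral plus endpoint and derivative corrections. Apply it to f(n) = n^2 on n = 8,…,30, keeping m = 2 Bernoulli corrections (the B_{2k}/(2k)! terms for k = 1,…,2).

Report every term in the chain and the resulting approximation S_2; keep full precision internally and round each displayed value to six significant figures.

∫_8^30 x^2 dx evaluates to 8829.33.
½[f(8) + f(30)] = ½[64.0000 + 900.000] = 482.000.
Running total after boundary: 9311.33.
Correction k=1: B_{2}/2! · (f^{(1)}(30) − f^{(1)}(8)) = 1/12 · (60.0000 − 16.0000) = 3.66667.
After k=1: 9315.00.
Correction k=2: B_{4}/4! · (f^{(3)}(30) − f^{(3)}(8)) = −1/720 · (0.00000 − 0.00000) = 0.00000.

S_2 ≈ 9315.00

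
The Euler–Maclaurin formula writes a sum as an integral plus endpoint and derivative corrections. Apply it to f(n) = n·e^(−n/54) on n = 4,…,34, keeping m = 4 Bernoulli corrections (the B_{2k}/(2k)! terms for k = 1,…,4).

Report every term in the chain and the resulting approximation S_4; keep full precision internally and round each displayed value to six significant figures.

Integral: ∫_4^34 x·e^(−x/54) dx = 376.571.
Boundary: ½(f(4) + f(34)) = ½(3.71441 + 18.1148) = 10.9146.
Running total after boundary: 387.485.
Order-1 term: 1/12 · (0.197329 − 0.859818) = -0.0552074.
After k=1: 387.430.
Order-2 term: −1/720 · (0.000433096 − 0.000931764) = 6.92594e-07.
After k=2: 387.430.
Order-3 term: 1/30240 · (2.73841e-07 − 5.37951e-07) = -8.73380e-12.
After k=3: 387.430.
Order-4 term: −1/1209600 · (1.36886e-10 − 2.59385e-10) = 1.01273e-16.

S_4 ≈ 387.430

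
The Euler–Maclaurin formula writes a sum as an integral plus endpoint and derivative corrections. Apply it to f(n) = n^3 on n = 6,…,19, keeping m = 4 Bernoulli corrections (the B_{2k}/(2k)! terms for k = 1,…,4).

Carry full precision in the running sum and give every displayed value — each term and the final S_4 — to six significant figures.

S_4 ≈ 35875.0

Integral: ∫_6^19 x^3 dx = 32256.2.
Boundary: ½(f(6) + f(19)) = ½(216.000 + 6859.00) = 3537.50.
So far: 35793.8.
k=1: B_{2}/(2)! × [f^{(1)}(19) − f^{(1)}(6)] = 1/12 × (1083.00 − 108.000) = 81.2500.
Partial sum through k=1: 35875.0.
k=2: B_{4}/(4)! × [f^{(3)}(19) − f^{(3)}(6)] = −1/720 × (6.00000 − 6.00000) = 0.00000.
Partial sum through k=2: 35875.0.
k=3: B_{6}/(6)! × [f^{(5)}(19) − f^{(5)}(6)] = 1/30240 × (0.00000 − 0.00000) = 0.00000.
Partial sum through k=3: 35875.0.
k=4: B_{8}/(8)! × [f^{(7)}(19) − f^{(7)}(6)] = −1/1209600 × (0.00000 − 0.00000) = 0.00000.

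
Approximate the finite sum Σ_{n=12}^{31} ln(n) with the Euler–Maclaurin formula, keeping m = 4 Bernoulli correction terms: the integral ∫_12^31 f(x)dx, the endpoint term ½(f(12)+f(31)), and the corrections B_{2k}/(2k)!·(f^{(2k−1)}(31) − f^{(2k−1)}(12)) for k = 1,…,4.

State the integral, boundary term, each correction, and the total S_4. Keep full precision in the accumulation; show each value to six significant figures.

S_4 ≈ 60.5899

The integral term ∫_12^31 ln(x) dx = 57.6347.
Endpoint term: (f(12) + f(31))/2 = (2.48491 + 3.43399)/2 = 2.95945.
Running total after boundary: 60.5942.
Order-1 term: 1/12 · (0.0322581 − 0.0833333) = -0.00425627.
Running total after k=1: 60.5899.
Order-2 term: −1/720 · (6.71344e-05 − 0.00115741) = 1.51427e-06.
Running total after k=2: 60.5899.
Order-3 term: 1/30240 · (8.38306e-07 − 9.64506e-05) = -3.16178e-09.
Running total after k=3: 60.5899.
Order-4 term: −1/1209600 · (2.61698e-08 − 2.00939e-05) = 1.65904e-11.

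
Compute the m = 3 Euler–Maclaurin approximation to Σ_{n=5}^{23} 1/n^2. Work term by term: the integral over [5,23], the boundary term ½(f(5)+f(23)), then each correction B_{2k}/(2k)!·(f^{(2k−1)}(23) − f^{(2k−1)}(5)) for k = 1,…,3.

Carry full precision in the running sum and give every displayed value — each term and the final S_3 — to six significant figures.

∫_5^23 1/x^2 dx evaluates to 0.156522.
Boundary: ½(f(5) + f(23)) = ½(0.0400000 + 0.00189036) = 0.0209452.
So far: 0.177467.
k=1: B_{2}/(2)! × [f^{(1)}(23) − f^{(1)}(5)] = 1/12 × (-0.000164379 − (-0.0160000)) = 0.00131964.
After k=1: 0.178787.
k=2: B_{4}/(4)! × [f^{(3)}(23) − f^{(3)}(5)] = −1/720 × (-3.72883e-06 − (-0.00768000)) = -1.06615e-05.
After k=2: 0.178776.
k=3: B_{6}/(6)! × [f^{(5)}(23) − f^{(5)}(5)] = 1/30240 × (-2.11465e-07 − (-0.00921600)) = 3.04755e-07.

S_3 ≈ 0.178776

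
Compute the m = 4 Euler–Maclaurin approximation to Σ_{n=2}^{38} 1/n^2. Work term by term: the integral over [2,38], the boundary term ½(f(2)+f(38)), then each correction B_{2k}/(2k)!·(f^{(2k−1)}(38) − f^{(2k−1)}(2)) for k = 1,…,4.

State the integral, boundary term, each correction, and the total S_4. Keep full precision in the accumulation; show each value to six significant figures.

S_4 ≈ 0.618940

Integral: ∫_2^38 1/x^2 dx = 0.473684.
Boundary: ½(f(2) + f(38)) = ½(0.250000 + 0.000692521) = 0.125346.
Integral + boundary = 0.599030.
k=1: B_{2}/(2)! × [f^{(1)}(38) − f^{(1)}(2)] = 1/12 × (-3.64485e-05 − (-0.250000)) = 0.0208303.
Partial sum through k=1: 0.619861.
k=2: B_{4}/(4)! × [f^{(3)}(38) − f^{(3)}(2)] = −1/720 × (-3.02896e-07 − (-0.750000)) = -0.00104167.
Partial sum through k=2: 0.618819.
k=3: B_{6}/(6)! × [f^{(5)}(38) − f^{(5)}(2)] = 1/30240 × (-6.29285e-09 − (-5.62500)) = 0.000186012.
Partial sum through k=3: 0.619005.
k=4: B_{8}/(8)! × [f^{(7)}(38) − f^{(7)}(2)] = −1/1209600 × (-2.44044e-10 − (-78.7500)) = -6.51042e-05.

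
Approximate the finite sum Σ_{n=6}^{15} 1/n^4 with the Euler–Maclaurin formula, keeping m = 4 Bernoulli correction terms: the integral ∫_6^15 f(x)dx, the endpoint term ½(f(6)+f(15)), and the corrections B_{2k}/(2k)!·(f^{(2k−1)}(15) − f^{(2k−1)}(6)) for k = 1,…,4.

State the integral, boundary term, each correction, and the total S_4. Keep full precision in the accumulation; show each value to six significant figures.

S_4 ≈ 0.00188198

Integral: ∫_6^15 1/x^4 dx = 0.00144444.
Endpoint term: (f(6) + f(15))/2 = (0.000771605 + 1.97531e-05)/2 = 0.000395679.
Integral + boundary = 0.00184012.
Order-1 term: 1/12 · (-5.26749e-06 − (-0.000514403)) = 4.24280e-05.
After k=1: 0.00188255.
Order-2 term: −1/720 · (-7.02332e-07 − (-0.000428669)) = -5.94399e-07.
After k=2: 0.00188196.
Order-3 term: 1/30240 · (-1.74803e-07 − (-0.000666819)) = 2.20451e-08.
After k=3: 0.00188198.
Order-4 term: −1/1209600 · (-6.99210e-08 − (-0.00166705)) = -1.37812e-09.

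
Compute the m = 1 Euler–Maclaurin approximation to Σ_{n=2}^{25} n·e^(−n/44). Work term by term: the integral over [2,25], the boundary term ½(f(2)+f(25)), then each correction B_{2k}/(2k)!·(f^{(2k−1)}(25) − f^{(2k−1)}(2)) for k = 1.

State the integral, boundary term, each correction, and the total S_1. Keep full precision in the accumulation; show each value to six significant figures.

The integral term ∫_2^25 x·e^(−x/44) dx = 214.000.
½[f(2) + f(25)] = ½[1.91113 + 14.1639] = 8.03750.
Running total after boundary: 222.037.
Order-1 term: 1/12 · (0.244649 − 0.912128) = -0.0556233.

S_1 ≈ 221.982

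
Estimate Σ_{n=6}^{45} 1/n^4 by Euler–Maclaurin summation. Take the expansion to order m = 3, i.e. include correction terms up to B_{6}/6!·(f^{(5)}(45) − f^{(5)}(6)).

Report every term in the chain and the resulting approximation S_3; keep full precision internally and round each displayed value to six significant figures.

S_3 ≈ 0.00196777

The integral term ∫_6^45 1/x^4 dx = 0.00153955.
½[f(6) + f(45)] = ½[0.000771605 + 2.43865e-07] = 0.000385924.
So far: 0.00192548.
Order-1 term: 1/12 · (-2.16769e-08 − (-0.000514403)) = 4.28651e-05.
After k=1: 0.00196834.
Order-2 term: −1/720 · (-3.21139e-10 − (-0.000428669)) = -5.95374e-07.
After k=2: 0.00196775.
Order-3 term: 1/30240 · (-8.88089e-12 − (-0.000666819)) = 2.20509e-08.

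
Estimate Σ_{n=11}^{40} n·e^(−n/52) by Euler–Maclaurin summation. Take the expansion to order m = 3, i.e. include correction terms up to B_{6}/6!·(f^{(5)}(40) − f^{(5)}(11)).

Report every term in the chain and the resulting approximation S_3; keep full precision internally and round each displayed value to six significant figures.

Integral: ∫_11^40 x·e^(−x/52) dx = 434.633.
Boundary: ½(f(11) + f(40)) = ½(8.90272 + 18.5348) = 13.7187.
Integral + boundary = 448.351.
Order-1 term: 1/12 · (0.106931 − 0.638132) = -0.0442667.
Partial sum through k=1: 448.307.
Order-2 term: −1/720 · (0.000382274 − 0.000834618) = 6.28256e-07.
Partial sum through k=2: 448.307.
Order-3 term: 1/30240 · (2.68123e-07 − 5.30045e-07) = -8.66145e-12.

S_3 ≈ 448.307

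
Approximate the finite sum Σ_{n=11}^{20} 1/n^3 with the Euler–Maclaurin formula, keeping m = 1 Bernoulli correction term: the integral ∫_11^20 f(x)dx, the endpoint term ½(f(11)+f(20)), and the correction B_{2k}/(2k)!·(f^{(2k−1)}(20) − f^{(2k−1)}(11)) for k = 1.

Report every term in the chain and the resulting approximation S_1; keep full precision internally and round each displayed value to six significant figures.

∫_11^20 1/x^3 dx evaluates to 0.00288223.
Boundary: ½(f(11) + f(20)) = ½(0.000751315 + 0.000125000) = 0.000438157.
Running total after boundary: 0.00332039.
k=1: B_{2}/(2)! × [f^{(1)}(20) − f^{(1)}(11)] = 1/12 × (-1.87500e-05 − (-0.000204904)) = 1.55128e-05.

S_1 ≈ 0.00333590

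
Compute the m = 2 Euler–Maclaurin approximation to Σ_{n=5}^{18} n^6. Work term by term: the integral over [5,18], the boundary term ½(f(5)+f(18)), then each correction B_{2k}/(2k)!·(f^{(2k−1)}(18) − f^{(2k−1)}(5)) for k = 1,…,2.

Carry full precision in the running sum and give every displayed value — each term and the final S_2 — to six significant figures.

∫_5^18 x^6 dx evaluates to 8.74488e+07.
½[f(5) + f(18)] = ½[15625.0 + 3.40122e+07] = 1.70139e+07.
So far: 1.04463e+08.
Correction k=1: B_{2}/2! · (f^{(1)}(18) − f^{(1)}(5)) = 1/12 · (1.13374e+07 − 18750.0) = 943222.
Running total after k=1: 1.05406e+08.
Correction k=2: B_{4}/4! · (f^{(3)}(18) − f^{(3)}(5)) = −1/720 · (699840 − 15000.0) = -951.167.

S_2 ≈ 1.05405e+08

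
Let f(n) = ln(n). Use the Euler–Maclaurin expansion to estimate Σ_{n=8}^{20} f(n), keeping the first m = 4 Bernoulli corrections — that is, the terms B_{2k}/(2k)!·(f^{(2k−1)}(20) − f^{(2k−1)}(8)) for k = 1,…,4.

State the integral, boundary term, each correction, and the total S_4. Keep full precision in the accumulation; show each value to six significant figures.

S_4 ≈ 33.8105

∫_8^20 ln(x) dx evaluates to 31.2791.
Boundary: ½(f(8) + f(20)) = ½(2.07944 + 2.99573) = 2.53759.
So far: 33.8167.
Correction k=1: B_{2}/2! · (f^{(1)}(20) − f^{(1)}(8)) = 1/12 · (0.0500000 − 0.125000) = -0.00625000.
After k=1: 33.8105.
Correction k=2: B_{4}/4! · (f^{(3)}(20) − f^{(3)}(8)) = −1/720 · (0.000250000 − 0.00390625) = 5.07812e-06.
After k=2: 33.8105.
Correction k=3: B_{6}/6! · (f^{(5)}(20) − f^{(5)}(8)) = 1/30240 · (7.50000e-06 − 0.000732422) = -2.39723e-08.
After k=3: 33.8105.
Correction k=4: B_{8}/8! · (f^{(7)}(20) − f^{(7)}(8)) = −1/1209600 · (5.62500e-07 − 0.000343323) = 2.83367e-10.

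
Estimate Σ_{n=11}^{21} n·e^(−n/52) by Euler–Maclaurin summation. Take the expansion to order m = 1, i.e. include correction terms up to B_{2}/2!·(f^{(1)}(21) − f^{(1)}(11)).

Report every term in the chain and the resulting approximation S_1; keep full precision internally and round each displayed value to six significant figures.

Integral: ∫_11^21 x·e^(−x/52) dx = 116.625.
Endpoint term: (f(11) + f(21))/2 = (8.90272 + 14.0227)/2 = 11.4627.
So far: 128.087.
Order-1 term: 1/12 · (0.398080 − 0.638132) = -0.0200043.

S_1 ≈ 128.067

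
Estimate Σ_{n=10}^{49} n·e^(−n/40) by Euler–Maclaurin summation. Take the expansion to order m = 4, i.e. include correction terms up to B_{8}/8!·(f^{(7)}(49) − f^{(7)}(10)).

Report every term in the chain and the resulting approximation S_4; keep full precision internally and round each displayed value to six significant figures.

∫_10^49 x·e^(−x/40) dx evaluates to 511.824.
Endpoint term: (f(10) + f(49))/2 = (7.78801 + 14.3941)/2 = 11.0911.
Integral + boundary = 522.915.
Correction k=1: B_{2}/2! · (f^{(1)}(49) − f^{(1)}(10)) = 1/12 · (-0.0660955 − 0.584101) = -0.0541830.
After k=1: 522.861.
Correction k=2: B_{4}/4! · (f^{(3)}(49) − f^{(3)}(10)) = −1/720 · (0.000325887 − 0.00133856) = 1.40649e-06.
After k=2: 522.861.
Correction k=3: B_{6}/6! · (f^{(5)}(49) − f^{(5)}(10)) = 1/30240 · (4.33178e-07 − 1.44504e-06) = -3.34611e-11.
After k=3: 522.861.
Correction k=4: B_{8}/8! · (f^{(7)}(49) − f^{(7)}(10)) = −1/1209600 · (4.14173e-10 − 1.28342e-09) = 7.18627e-16.

S_4 ≈ 522.861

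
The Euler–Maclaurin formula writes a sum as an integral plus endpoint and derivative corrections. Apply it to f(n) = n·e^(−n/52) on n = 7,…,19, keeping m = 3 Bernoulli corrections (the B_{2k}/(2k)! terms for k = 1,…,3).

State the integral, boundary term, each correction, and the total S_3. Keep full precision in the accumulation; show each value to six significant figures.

S_3 ≈ 129.228

Integral: ∫_7^19 x·e^(−x/52) dx = 119.603.
Endpoint term: (f(7) + f(19))/2 = (6.11836 + 13.1847)/2 = 9.65151.
Integral + boundary = 129.255.
Correction k=1: B_{2}/2! · (f^{(1)}(19) − f^{(1)}(7)) = 1/12 · (0.440378 − 0.756391) = -0.0263344.
Running total after k=1: 129.228.
Correction k=2: B_{4}/4! · (f^{(3)}(19) − f^{(3)}(7)) = −1/720 · (0.000676123 − 0.000926219) = 3.47354e-07.
Running total after k=2: 129.228.
Correction k=3: B_{6}/6! · (f^{(5)}(19) − f^{(5)}(7)) = 1/30240 · (4.39861e-07 − 5.81622e-07) = -4.68786e-12.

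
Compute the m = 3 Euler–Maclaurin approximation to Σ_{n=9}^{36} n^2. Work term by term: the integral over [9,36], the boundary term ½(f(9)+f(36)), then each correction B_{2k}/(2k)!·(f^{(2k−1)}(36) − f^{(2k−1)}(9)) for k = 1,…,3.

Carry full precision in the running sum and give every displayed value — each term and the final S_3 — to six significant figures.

S_3 ≈ 16002.0

Integral: ∫_9^36 x^2 dx = 15309.0.
Boundary: ½(f(9) + f(36)) = ½(81.0000 + 1296.00) = 688.500.
So far: 15997.5.
Correction k=1: B_{2}/2! · (f^{(1)}(36) − f^{(1)}(9)) = 1/12 · (72.0000 − 18.0000) = 4.50000.
After k=1: 16002.0.
Correction k=2: B_{4}/4! · (f^{(3)}(36) − f^{(3)}(9)) = −1/720 · (0.00000 − 0.00000) = 0.00000.
After k=2: 16002.0.
Correction k=3: B_{6}/6! · (f^{(5)}(36) − f^{(5)}(9)) = 1/30240 · (0.00000 − 0.00000) = 0.00000.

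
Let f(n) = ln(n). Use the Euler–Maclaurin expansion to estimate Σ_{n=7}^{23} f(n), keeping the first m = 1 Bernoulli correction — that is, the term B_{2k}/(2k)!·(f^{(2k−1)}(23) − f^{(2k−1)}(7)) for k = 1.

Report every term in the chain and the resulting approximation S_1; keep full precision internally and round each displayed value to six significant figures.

S_1 ≈ 45.0274

Integral: ∫_7^23 ln(x) dx = 42.4950.
Endpoint term: (f(7) + f(23))/2 = (1.94591 + 3.13549)/2 = 2.54070.
So far: 45.0357.
k=1: B_{2}/(2)! × [f^{(1)}(23) − f^{(1)}(7)] = 1/12 × (0.0434783 − 0.142857) = -0.00828157.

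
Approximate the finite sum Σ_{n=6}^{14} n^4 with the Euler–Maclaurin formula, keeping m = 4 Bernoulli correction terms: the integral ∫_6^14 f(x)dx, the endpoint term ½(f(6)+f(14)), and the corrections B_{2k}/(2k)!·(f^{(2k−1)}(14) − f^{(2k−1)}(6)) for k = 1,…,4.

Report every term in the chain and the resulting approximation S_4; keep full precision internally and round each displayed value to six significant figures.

The integral term ∫_6^14 x^4 dx = 106010.
Boundary: ½(f(6) + f(14)) = ½(1296.00 + 38416.0) = 19856.0.
So far: 125866.
k=1: B_{2}/(2)! × [f^{(1)}(14) − f^{(1)}(6)] = 1/12 × (10976.0 − 864.000) = 842.667.
Partial sum through k=1: 126708.
k=2: B_{4}/(4)! × [f^{(3)}(14) − f^{(3)}(6)] = −1/720 × (336.000 − 144.000) = -0.266667.
Partial sum through k=2: 126708.
k=3: B_{6}/(6)! × [f^{(5)}(14) − f^{(5)}(6)] = 1/30240 × (0.00000 − 0.00000) = 0.00000.
Partial sum through k=3: 126708.
k=4: B_{8}/(8)! × [f^{(7)}(14) − f^{(7)}(6)] = −1/1209600 × (0.00000 − 0.00000) = 0.00000.

S_4 ≈ 126708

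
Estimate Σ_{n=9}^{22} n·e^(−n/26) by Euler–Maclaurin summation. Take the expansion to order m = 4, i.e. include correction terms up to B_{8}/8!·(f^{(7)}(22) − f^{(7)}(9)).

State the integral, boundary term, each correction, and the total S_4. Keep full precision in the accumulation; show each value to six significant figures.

S_4 ≈ 116.138

The integral term ∫_9^22 x·e^(−x/26) dx = 108.268.
Endpoint term: (f(9) + f(22))/2 = (6.36663 + 9.43936)/2 = 7.90300.
Running total after boundary: 116.171.
k=1: B_{2}/(2)! × [f^{(1)}(22) − f^{(1)}(9)] = 1/12 × (0.0660095 − 0.462533) = -0.0330436.
After k=1: 116.138.
k=2: B_{4}/(4)! × [f^{(3)}(22) − f^{(3)}(9)] = −1/720 × (0.00136706 − 0.00277713) = 1.95843e-06.
After k=2: 116.138.
k=3: B_{6}/(6)! × [f^{(5)}(22) − f^{(5)}(9)] = 1/30240 × (3.90011e-06 − 7.20420e-06) = -1.09262e-10.
After k=3: 116.138.
k=4: B_{8}/(8)! × [f^{(7)}(22) − f^{(7)}(9)] = −1/1209600 × (8.54725e-09 − 1.52370e-08) = 5.53056e-15.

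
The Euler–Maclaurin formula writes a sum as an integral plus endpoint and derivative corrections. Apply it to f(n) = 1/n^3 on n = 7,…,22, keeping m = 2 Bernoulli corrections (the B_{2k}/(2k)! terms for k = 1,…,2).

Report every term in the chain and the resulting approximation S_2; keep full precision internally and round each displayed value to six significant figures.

∫_7^22 1/x^3 dx evaluates to 0.00917102.
Boundary: ½(f(7) + f(22)) = ½(0.00291545 + 9.39144e-05) = 0.00150468.
So far: 0.0106757.
k=1: B_{2}/(2)! × [f^{(1)}(22) − f^{(1)}(7)] = 1/12 × (-1.28065e-05 − (-0.00124948)) = 0.000103056.
Partial sum through k=1: 0.0107788.
k=2: B_{4}/(4)! × [f^{(3)}(22) − f^{(3)}(7)] = −1/720 × (-5.29194e-07 − (-0.000509992)) = -7.07587e-07.

S_2 ≈ 0.0107781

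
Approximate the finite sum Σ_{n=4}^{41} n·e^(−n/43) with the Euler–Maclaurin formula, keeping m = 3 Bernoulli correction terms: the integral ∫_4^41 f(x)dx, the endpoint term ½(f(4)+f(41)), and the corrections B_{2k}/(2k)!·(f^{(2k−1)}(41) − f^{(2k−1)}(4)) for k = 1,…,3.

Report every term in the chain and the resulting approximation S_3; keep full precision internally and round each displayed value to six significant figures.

Integral: ∫_4^41 x·e^(−x/43) dx = 449.435.
Endpoint term: (f(4) + f(41))/2 = (3.64469 + 15.8012)/2 = 9.72293.
Integral + boundary = 459.158.
Order-1 term: 1/12 · (0.0179253 − 0.826412) = -0.0673739.
After k=1: 459.091.
Order-2 term: −1/720 · (0.000426562 − 0.00143253) = 1.39718e-06.
After k=2: 459.091.
Order-3 term: 1/30240 · (4.56155e-07 − 1.30780e-06) = -2.81628e-11.

S_3 ≈ 459.091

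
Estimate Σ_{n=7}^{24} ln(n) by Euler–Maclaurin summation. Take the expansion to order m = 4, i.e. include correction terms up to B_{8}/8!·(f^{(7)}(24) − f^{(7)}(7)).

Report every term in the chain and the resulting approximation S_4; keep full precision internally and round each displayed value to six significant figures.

The integral term ∫_7^24 ln(x) dx = 45.6519.
½[f(7) + f(24)] = ½[1.94591 + 3.17805] = 2.56198.
Integral + boundary = 48.2139.
Correction k=1: B_{2}/2! · (f^{(1)}(24) − f^{(1)}(7)) = 1/12 · (0.0416667 − 0.142857) = -0.00843254.
Running total after k=1: 48.2055.
Correction k=2: B_{4}/4! · (f^{(3)}(24) − f^{(3)}(7)) = −1/720 · (0.000144676 − 0.00583090) = 7.89754e-06.
Running total after k=2: 48.2055.
Correction k=3: B_{6}/6! · (f^{(5)}(24) − f^{(5)}(7)) = 1/30240 · (3.01408e-06 − 0.00142798) = -4.71218e-08.
Running total after k=3: 48.2055.
Correction k=4: B_{8}/8! · (f^{(7)}(24) − f^{(7)}(7)) = −1/1209600 · (1.56983e-07 − 0.000874271) = 7.22647e-10.

S_4 ≈ 48.2055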